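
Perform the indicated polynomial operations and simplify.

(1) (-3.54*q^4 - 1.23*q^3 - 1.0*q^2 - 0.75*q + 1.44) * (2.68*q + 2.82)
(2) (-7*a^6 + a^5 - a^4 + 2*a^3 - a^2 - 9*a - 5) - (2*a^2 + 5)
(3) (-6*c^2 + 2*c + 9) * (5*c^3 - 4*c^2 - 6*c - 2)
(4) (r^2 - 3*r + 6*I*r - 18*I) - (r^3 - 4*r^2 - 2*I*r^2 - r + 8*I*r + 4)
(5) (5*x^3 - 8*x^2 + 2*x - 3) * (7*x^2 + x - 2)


(1) = -9.4872*q^5 - 13.2792*q^4 - 6.1486*q^3 - 4.83*q^2 + 1.7442*q + 4.0608
(2) = -7*a^6 + a^5 - a^4 + 2*a^3 - 3*a^2 - 9*a - 10
(3) = -30*c^5 + 34*c^4 + 73*c^3 - 36*c^2 - 58*c - 18
(4) = -r^3 + 5*r^2 + 2*I*r^2 - 2*r - 2*I*r - 4 - 18*I
(5) = 35*x^5 - 51*x^4 - 4*x^3 - 3*x^2 - 7*x + 6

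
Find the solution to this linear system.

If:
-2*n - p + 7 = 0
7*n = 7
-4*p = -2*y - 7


Then:
n = 1
p = 5
y = 13/2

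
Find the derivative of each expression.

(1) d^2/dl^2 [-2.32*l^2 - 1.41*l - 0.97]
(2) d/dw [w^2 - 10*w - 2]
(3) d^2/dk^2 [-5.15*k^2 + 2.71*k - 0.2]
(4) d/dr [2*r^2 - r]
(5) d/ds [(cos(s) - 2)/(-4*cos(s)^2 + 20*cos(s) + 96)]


(1) = -4.64000000000000
(2) = 2*w - 10
(3) = -10.3000000000000
(4) = 4*r - 1
(5) = (sin(s)^2 + 4*cos(s) - 35)*sin(s)/(4*(sin(s)^2 + 5*cos(s) + 23)^2)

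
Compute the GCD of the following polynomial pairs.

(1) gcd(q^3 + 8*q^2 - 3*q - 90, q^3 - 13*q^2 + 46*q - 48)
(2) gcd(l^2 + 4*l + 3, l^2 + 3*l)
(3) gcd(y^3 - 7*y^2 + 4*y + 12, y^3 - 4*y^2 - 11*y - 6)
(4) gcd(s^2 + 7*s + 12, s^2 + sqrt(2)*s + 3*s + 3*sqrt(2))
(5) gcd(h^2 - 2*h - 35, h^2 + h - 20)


(1) = q - 3
(2) = gcd((l + 1)*(l + 3), l*(l + 3)) = l + 3
(3) = y^2 - 5*y - 6
(4) = s + 3
(5) = h + 5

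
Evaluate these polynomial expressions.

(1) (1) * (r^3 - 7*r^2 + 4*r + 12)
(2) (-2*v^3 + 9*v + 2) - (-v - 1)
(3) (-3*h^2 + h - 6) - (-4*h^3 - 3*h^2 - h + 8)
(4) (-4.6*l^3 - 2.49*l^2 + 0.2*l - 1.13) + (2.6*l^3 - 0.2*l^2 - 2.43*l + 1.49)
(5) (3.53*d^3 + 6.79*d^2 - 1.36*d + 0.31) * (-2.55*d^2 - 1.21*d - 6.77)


(1) = r^3 - 7*r^2 + 4*r + 12
(2) = -2*v^3 + 10*v + 3
(3) = 4*h^3 + 2*h - 14
(4) = -2.0*l^3 - 2.69*l^2 - 2.23*l + 0.36
(5) = -9.0015*d^5 - 21.5858*d^4 - 28.646*d^3 - 45.1132*d^2 + 8.8321*d - 2.0987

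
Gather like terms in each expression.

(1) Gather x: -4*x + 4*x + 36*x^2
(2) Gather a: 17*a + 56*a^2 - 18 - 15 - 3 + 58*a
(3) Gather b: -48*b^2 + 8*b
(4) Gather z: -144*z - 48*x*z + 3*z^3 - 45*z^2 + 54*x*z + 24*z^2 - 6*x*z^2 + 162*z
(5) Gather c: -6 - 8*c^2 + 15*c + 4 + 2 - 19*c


(1) = 36*x^2
(2) = 56*a^2 + 75*a - 36
(3) = -48*b^2 + 8*b
(4) = 3*z^3 + z^2*(-6*x - 21) + z*(6*x + 18)
(5) = -8*c^2 - 4*c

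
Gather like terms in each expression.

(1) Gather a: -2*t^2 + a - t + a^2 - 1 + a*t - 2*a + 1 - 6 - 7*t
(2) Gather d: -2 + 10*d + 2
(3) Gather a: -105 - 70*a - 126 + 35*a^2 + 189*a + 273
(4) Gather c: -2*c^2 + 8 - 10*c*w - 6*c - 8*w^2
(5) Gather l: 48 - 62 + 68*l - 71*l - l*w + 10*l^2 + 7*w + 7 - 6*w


(1) = a^2 + a*(t - 1) - 2*t^2 - 8*t - 6
(2) = 10*d
(3) = 35*a^2 + 119*a + 42
(4) = -2*c^2 + c*(-10*w - 6) - 8*w^2 + 8
(5) = 10*l^2 + l*(-w - 3) + w - 7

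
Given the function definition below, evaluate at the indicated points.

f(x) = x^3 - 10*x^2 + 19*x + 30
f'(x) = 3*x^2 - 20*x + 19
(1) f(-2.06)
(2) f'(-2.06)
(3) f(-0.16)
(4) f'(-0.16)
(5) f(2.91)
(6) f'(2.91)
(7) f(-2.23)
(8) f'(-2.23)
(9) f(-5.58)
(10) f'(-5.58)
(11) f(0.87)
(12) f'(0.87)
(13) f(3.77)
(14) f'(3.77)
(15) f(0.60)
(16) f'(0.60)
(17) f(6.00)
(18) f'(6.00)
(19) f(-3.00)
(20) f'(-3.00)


(1) = -60.32
(2) = 72.93
(3) = 26.70
(4) = 22.28
(5) = 25.25
(6) = -13.80
(7) = -73.19
(8) = 78.52
(9) = -561.13
(10) = 224.01
(11) = 39.62
(12) = 3.87
(13) = 13.08
(14) = -13.76
(15) = 38.02
(16) = 8.08
(17) = 0.00
(18) = 7.00
(19) = -144.00
(20) = 106.00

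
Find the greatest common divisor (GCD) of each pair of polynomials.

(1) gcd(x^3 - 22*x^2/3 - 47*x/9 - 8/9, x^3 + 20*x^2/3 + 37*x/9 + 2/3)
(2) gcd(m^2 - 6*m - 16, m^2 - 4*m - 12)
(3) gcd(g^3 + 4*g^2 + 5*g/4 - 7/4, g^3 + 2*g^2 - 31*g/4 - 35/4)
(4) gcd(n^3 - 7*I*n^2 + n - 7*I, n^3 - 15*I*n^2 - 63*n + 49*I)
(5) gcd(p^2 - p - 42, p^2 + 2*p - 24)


(1) = x^2 + 2*x/3 + 1/9
(2) = gcd((m - 8)*(m + 2), (m - 6)*(m + 2)) = m + 2
(3) = gcd((g - 1/2)*(g + 1)*(g + 7/2), (g - 5/2)*(g + 1)*(g + 7/2)) = g^2 + 9*g/2 + 7/2
(4) = n^2 - 8*I*n - 7
(5) = p + 6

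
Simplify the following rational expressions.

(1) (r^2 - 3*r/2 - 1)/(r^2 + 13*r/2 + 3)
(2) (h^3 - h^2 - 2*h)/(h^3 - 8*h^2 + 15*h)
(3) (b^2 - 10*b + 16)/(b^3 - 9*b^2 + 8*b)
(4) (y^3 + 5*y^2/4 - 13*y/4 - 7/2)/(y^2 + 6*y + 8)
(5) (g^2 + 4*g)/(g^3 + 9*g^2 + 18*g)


(1) = (r - 2)/(r + 6)
(2) = (h^2 - h - 2)/(h^2 - 8*h + 15)
(3) = (b - 2)/(b^2 - b)
(4) = (4*y^2 - 3*y - 7)/(4*y + 16)
(5) = (g + 4)/(g^2 + 9*g + 18)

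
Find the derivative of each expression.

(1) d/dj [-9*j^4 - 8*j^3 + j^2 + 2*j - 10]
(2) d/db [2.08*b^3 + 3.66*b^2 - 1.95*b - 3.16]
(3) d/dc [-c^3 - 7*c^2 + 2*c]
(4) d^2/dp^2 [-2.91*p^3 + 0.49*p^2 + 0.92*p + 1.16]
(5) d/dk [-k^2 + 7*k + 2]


(1) = -36*j^3 - 24*j^2 + 2*j + 2
(2) = 6.24*b^2 + 7.32*b - 1.95
(3) = -3*c^2 - 14*c + 2
(4) = 0.98 - 17.46*p
(5) = 7 - 2*k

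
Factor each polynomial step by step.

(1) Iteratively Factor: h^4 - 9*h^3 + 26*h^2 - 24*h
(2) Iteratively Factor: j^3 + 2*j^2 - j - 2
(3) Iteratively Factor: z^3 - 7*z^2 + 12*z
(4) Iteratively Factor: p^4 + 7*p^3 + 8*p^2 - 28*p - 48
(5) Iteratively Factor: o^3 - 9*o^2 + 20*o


(1) = (h - 3)*(h^3 - 6*h^2 + 8*h) = (h - 4)*(h - 3)*(h^2 - 2*h) = h*(h - 4)*(h - 3)*(h - 2)
(2) = (j + 1)*(j^2 + j - 2) = (j + 1)*(j + 2)*(j - 1)
(3) = (z - 3)*(z^2 - 4*z) = z*(z - 3)*(z - 4)
(4) = (p - 2)*(p^3 + 9*p^2 + 26*p + 24) = (p - 2)*(p + 2)*(p^2 + 7*p + 12) = (p - 2)*(p + 2)*(p + 4)*(p + 3)
(5) = (o - 4)*(o^2 - 5*o) = (o - 5)*(o - 4)*(o)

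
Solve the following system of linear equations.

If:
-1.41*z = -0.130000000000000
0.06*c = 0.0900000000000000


Then:
c = 1.50
z = 0.09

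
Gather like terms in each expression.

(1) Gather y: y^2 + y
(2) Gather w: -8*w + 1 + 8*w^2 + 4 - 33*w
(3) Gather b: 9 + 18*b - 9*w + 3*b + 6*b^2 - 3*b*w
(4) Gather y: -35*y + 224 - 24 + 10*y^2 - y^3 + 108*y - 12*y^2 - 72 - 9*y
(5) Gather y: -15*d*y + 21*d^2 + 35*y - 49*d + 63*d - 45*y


(1) = y^2 + y
(2) = 8*w^2 - 41*w + 5
(3) = 6*b^2 + b*(21 - 3*w) - 9*w + 9
(4) = -y^3 - 2*y^2 + 64*y + 128
(5) = 21*d^2 + 14*d + y*(-15*d - 10)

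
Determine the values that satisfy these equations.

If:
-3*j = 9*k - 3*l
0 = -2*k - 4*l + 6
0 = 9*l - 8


Then:
j = -25/9
k = 11/9
l = 8/9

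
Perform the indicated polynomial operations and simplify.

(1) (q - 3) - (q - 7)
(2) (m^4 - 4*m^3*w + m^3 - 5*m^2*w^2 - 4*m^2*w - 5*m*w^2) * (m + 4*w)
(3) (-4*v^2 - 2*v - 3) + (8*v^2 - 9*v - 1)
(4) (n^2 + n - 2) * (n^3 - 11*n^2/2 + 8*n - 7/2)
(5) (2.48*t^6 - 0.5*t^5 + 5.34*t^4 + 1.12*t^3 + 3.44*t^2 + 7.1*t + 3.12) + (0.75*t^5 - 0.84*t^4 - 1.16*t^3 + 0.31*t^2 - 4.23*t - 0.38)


(1) = 4
(2) = m^5 + m^4 - 21*m^3*w^2 - 20*m^2*w^3 - 21*m^2*w^2 - 20*m*w^3
(3) = 4*v^2 - 11*v - 4
(4) = n^5 - 9*n^4/2 + n^3/2 + 31*n^2/2 - 39*n/2 + 7
(5) = 2.48*t^6 + 0.25*t^5 + 4.5*t^4 - 0.04*t^3 + 3.75*t^2 + 2.87*t + 2.74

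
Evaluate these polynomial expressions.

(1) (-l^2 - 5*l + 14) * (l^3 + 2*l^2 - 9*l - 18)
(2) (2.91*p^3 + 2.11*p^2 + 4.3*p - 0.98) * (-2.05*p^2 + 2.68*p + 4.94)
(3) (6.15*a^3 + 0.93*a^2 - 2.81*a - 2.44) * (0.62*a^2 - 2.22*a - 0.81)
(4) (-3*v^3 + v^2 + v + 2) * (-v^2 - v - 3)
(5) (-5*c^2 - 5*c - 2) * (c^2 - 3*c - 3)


(1) = -l^5 - 7*l^4 + 13*l^3 + 91*l^2 - 36*l - 252
(2) = -5.9655*p^5 + 3.4733*p^4 + 11.2152*p^3 + 23.9564*p^2 + 18.6156*p - 4.8412
(3) = 3.813*a^5 - 13.0764*a^4 - 8.7883*a^3 + 3.9721*a^2 + 7.6929*a + 1.9764
(4) = 3*v^5 + 2*v^4 + 7*v^3 - 6*v^2 - 5*v - 6
(5) = -5*c^4 + 10*c^3 + 28*c^2 + 21*c + 6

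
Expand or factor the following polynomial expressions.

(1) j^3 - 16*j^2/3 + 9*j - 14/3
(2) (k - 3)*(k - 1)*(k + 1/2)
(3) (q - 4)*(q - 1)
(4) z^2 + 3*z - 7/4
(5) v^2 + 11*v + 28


(1) = (j - 7/3)*(j - 2)*(j - 1)
(2) = k^3 - 7*k^2/2 + k + 3/2
(3) = q^2 - 5*q + 4
(4) = (z - 1/2)*(z + 7/2)
(5) = (v + 4)*(v + 7)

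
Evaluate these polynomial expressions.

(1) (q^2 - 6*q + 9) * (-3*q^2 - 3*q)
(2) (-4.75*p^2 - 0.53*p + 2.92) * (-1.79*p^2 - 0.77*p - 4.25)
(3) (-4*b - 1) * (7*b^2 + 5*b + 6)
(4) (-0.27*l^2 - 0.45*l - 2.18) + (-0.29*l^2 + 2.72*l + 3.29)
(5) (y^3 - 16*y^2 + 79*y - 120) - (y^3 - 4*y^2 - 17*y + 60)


(1) = -3*q^4 + 15*q^3 - 9*q^2 - 27*q
(2) = 8.5025*p^4 + 4.6062*p^3 + 15.3688*p^2 + 0.0041*p - 12.41
(3) = -28*b^3 - 27*b^2 - 29*b - 6
(4) = -0.56*l^2 + 2.27*l + 1.11
(5) = -12*y^2 + 96*y - 180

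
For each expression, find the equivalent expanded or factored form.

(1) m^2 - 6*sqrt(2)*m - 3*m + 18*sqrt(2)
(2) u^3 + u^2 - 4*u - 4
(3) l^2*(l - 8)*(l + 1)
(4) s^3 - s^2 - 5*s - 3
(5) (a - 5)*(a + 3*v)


(1) = (m - 3)*(m - 6*sqrt(2))
(2) = (u - 2)*(u + 1)*(u + 2)
(3) = l^4 - 7*l^3 - 8*l^2
(4) = (s - 3)*(s + 1)^2
(5) = a^2 + 3*a*v - 5*a - 15*v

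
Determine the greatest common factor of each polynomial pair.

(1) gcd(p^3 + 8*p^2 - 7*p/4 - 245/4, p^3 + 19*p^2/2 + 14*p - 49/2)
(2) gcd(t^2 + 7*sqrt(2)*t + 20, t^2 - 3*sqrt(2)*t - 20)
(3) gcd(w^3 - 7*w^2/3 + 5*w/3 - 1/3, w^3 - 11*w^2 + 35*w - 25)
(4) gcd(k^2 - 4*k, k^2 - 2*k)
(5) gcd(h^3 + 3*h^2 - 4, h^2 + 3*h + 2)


(1) = p^2 + 21*p/2 + 49/2
(2) = gcd((t + 2*sqrt(2))*(t + 5*sqrt(2)), (t - 5*sqrt(2))*(t + 2*sqrt(2))) = t + 2*sqrt(2)
(3) = gcd((w - 1)^2*(w - 1/3), (w - 5)^2*(w - 1)) = w - 1
(4) = gcd(k*(k - 4), k*(k - 2)) = k
(5) = h + 2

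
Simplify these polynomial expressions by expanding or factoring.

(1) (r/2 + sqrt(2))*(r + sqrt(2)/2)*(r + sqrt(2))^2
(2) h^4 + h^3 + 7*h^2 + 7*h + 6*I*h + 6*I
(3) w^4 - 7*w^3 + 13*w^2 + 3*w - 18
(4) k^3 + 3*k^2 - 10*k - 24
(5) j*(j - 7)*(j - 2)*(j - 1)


(1) = r^4/2 + 9*sqrt(2)*r^3/4 + 7*r^2 + 9*sqrt(2)*r/2 + 2
(2) = (h + 1)*(h - 3*I)*(h + I)*(h + 2*I)
(3) = (w - 3)^2*(w - 2)*(w + 1)
(4) = (k - 3)*(k + 2)*(k + 4)
(5) = j^4 - 10*j^3 + 23*j^2 - 14*j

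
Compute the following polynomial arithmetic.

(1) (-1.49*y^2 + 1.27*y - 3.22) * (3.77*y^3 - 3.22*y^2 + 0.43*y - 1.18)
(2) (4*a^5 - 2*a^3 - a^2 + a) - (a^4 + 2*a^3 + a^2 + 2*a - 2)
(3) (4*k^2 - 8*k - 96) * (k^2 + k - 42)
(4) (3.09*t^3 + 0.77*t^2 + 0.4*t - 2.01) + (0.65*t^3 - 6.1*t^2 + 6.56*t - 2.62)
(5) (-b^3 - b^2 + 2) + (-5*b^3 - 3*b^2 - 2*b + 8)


(1) = -5.6173*y^5 + 9.5857*y^4 - 16.8695*y^3 + 12.6727*y^2 - 2.8832*y + 3.7996
(2) = 4*a^5 - a^4 - 4*a^3 - 2*a^2 - a + 2
(3) = 4*k^4 - 4*k^3 - 272*k^2 + 240*k + 4032
(4) = 3.74*t^3 - 5.33*t^2 + 6.96*t - 4.63
(5) = -6*b^3 - 4*b^2 - 2*b + 10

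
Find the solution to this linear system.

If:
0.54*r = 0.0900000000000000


Then:
r = 0.17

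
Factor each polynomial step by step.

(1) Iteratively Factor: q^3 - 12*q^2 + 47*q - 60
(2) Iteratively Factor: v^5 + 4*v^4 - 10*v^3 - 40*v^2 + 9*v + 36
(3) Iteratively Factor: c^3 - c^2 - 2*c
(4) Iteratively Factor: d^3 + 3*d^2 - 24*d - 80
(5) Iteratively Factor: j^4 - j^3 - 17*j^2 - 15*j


(1) = (q - 3)*(q^2 - 9*q + 20) = (q - 4)*(q - 3)*(q - 5)
(2) = (v - 3)*(v^4 + 7*v^3 + 11*v^2 - 7*v - 12) = (v - 3)*(v + 4)*(v^3 + 3*v^2 - v - 3) = (v - 3)*(v + 3)*(v + 4)*(v^2 - 1) = (v - 3)*(v - 1)*(v + 3)*(v + 4)*(v + 1)
(3) = (c)*(c^2 - c - 2) = c*(c - 2)*(c + 1)
(4) = (d + 4)*(d^2 - d - 20) = (d - 5)*(d + 4)*(d + 4)
(5) = (j + 3)*(j^3 - 4*j^2 - 5*j) = (j - 5)*(j + 3)*(j^2 + j) = (j - 5)*(j + 1)*(j + 3)*(j)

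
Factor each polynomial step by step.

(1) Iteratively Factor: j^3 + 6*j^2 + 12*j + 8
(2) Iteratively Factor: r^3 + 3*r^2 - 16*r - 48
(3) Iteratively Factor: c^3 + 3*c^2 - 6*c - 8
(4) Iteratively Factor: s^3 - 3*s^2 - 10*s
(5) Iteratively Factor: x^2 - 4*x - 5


(1) = (j + 2)*(j^2 + 4*j + 4) = (j + 2)^2*(j + 2)
(2) = (r - 4)*(r^2 + 7*r + 12) = (r - 4)*(r + 3)*(r + 4)
(3) = (c + 1)*(c^2 + 2*c - 8) = (c + 1)*(c + 4)*(c - 2)
(4) = (s + 2)*(s^2 - 5*s) = s*(s + 2)*(s - 5)
(5) = (x + 1)*(x - 5)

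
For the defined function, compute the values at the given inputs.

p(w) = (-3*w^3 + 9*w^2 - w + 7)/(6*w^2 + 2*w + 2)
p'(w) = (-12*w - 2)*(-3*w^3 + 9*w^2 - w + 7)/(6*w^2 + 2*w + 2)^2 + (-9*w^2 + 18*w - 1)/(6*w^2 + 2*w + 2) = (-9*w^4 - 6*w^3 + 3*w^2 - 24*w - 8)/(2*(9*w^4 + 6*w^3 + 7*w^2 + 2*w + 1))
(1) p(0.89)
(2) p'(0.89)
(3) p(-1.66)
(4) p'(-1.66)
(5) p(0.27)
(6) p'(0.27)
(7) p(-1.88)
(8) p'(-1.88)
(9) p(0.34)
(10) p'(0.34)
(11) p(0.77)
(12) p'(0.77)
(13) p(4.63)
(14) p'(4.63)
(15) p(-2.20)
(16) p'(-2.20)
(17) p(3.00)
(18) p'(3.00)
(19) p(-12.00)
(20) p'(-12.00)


(1) = 1.30
(2) = -1.01
(3) = 3.10
(4) = -0.01
(5) = 2.46
(6) = -3.25
(7) = 3.12
(8) = -0.13
(9) = 2.25
(10) = -2.84
(11) = 1.44
(12) = -1.22
(13) = -0.73
(14) = -0.49
(15) = 3.18
(16) = -0.25
(17) = 0.06
(18) = -0.49
(19) = 7.72
(20) = -0.50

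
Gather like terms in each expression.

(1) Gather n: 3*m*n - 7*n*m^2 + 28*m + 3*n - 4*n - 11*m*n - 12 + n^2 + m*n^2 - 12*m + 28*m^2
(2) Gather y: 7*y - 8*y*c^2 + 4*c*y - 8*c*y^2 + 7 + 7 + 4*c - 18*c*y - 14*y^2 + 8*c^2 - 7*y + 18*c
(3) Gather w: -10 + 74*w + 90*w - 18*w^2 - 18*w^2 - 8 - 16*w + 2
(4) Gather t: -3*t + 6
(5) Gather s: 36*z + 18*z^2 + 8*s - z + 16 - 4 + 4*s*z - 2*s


(1) = 28*m^2 + 16*m + n^2*(m + 1) + n*(-7*m^2 - 8*m - 1) - 12
(2) = 8*c^2 + 22*c + y^2*(-8*c - 14) + y*(-8*c^2 - 14*c) + 14
(3) = -36*w^2 + 148*w - 16
(4) = 6 - 3*t
(5) = s*(4*z + 6) + 18*z^2 + 35*z + 12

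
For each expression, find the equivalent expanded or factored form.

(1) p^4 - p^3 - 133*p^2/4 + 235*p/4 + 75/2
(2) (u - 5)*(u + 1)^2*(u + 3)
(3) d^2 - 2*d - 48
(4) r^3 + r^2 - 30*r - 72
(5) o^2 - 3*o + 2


(1) = (p - 5)*(p - 5/2)*(p + 1/2)*(p + 6)
(2) = u^4 - 18*u^2 - 32*u - 15
(3) = (d - 8)*(d + 6)
(4) = (r - 6)*(r + 3)*(r + 4)
(5) = (o - 2)*(o - 1)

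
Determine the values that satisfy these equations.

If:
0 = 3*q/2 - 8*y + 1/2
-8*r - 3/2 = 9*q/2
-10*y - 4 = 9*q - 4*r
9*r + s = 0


Then:
q = -43/105
r = 3/70
s = -27/70
y = -1/70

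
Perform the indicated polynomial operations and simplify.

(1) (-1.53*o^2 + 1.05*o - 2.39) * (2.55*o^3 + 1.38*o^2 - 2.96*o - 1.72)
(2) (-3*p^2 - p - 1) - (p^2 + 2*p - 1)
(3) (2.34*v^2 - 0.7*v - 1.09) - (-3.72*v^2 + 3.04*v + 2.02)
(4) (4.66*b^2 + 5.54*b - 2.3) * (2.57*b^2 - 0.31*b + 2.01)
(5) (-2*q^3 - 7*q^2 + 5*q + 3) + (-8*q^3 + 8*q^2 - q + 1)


(1) = -3.9015*o^5 + 0.5661*o^4 - 0.1167*o^3 - 3.7746*o^2 + 5.2684*o + 4.1108
(2) = -4*p^2 - 3*p
(3) = 6.06*v^2 - 3.74*v - 3.11
(4) = 11.9762*b^4 + 12.7932*b^3 + 1.7382*b^2 + 11.8484*b - 4.623
(5) = -10*q^3 + q^2 + 4*q + 4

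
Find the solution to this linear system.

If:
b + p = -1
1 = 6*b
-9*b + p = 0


Then:
No Solution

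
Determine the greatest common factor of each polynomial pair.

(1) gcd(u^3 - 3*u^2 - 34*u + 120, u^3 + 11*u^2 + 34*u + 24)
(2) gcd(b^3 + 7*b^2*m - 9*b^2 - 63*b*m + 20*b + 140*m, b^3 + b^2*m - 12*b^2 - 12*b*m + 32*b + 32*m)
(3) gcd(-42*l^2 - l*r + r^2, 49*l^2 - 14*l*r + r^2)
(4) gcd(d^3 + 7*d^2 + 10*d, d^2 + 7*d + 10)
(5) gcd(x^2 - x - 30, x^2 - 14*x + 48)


(1) = gcd((u - 5)*(u - 4)*(u + 6), (u + 1)*(u + 4)*(u + 6)) = u + 6
(2) = b - 4
(3) = -7*l + r
(4) = gcd(d*(d + 2)*(d + 5), (d + 2)*(d + 5)) = d^2 + 7*d + 10
(5) = x - 6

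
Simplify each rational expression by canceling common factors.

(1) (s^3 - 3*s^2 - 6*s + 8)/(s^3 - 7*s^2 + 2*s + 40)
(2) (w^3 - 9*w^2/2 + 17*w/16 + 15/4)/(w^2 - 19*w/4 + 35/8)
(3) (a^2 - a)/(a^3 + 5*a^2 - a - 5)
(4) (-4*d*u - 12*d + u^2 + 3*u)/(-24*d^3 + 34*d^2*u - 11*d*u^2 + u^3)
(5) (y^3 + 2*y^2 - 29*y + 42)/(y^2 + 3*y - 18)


(1) = (s - 1)/(s - 5)
(2) = (4*w^2 - 13*w - 12)/(4*w - 14)
(3) = a/(a^2 + 6*a + 5)
(4) = (u + 3)/(6*d^2 - 7*d*u + u^2)
(5) = (y^2 + 5*y - 14)/(y + 6)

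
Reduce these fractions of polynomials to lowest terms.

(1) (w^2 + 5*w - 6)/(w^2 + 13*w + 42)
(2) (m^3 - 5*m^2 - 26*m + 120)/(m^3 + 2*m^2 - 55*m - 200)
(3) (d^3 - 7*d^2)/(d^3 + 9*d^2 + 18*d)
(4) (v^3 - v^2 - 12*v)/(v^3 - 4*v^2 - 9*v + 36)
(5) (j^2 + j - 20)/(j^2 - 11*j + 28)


(1) = (w - 1)/(w + 7)
(2) = (m^2 - 10*m + 24)/(m^2 - 3*m - 40)
(3) = (d^2 - 7*d)/(d^2 + 9*d + 18)
(4) = v/(v - 3)
(5) = (j + 5)/(j - 7)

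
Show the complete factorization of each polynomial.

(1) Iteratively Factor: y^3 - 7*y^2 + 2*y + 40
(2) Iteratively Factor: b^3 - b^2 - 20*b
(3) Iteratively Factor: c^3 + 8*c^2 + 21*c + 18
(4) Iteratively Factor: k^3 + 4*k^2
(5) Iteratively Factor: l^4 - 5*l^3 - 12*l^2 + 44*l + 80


(1) = (y + 2)*(y^2 - 9*y + 20) = (y - 5)*(y + 2)*(y - 4)
(2) = (b + 4)*(b^2 - 5*b) = (b - 5)*(b + 4)*(b)
(3) = (c + 3)*(c^2 + 5*c + 6) = (c + 2)*(c + 3)*(c + 3)
(4) = (k)*(k^2 + 4*k) = k*(k + 4)*(k)
(5) = (l - 4)*(l^3 - l^2 - 16*l - 20) = (l - 5)*(l - 4)*(l^2 + 4*l + 4) = (l - 5)*(l - 4)*(l + 2)*(l + 2)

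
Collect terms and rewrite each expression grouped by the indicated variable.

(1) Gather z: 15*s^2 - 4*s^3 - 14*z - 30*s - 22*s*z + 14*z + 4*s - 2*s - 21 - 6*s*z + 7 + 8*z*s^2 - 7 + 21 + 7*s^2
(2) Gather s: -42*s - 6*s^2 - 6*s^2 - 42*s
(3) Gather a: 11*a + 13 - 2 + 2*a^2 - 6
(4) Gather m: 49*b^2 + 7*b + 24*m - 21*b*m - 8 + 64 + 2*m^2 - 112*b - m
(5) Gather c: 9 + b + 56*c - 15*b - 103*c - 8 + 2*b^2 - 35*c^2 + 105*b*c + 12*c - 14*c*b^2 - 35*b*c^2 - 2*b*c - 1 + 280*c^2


(1) = -4*s^3 + 22*s^2 - 28*s + z*(8*s^2 - 28*s)
(2) = -12*s^2 - 84*s
(3) = 2*a^2 + 11*a + 5
(4) = 49*b^2 - 105*b + 2*m^2 + m*(23 - 21*b) + 56
(5) = 2*b^2 - 14*b + c^2*(245 - 35*b) + c*(-14*b^2 + 103*b - 35)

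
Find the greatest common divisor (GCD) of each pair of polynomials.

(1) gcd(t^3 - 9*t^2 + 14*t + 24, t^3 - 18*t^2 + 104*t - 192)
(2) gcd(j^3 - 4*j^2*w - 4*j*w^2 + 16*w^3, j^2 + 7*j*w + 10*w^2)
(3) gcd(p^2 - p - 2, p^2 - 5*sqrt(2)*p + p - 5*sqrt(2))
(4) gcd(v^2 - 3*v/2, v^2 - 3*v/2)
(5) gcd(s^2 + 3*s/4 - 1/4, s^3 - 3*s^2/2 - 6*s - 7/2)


(1) = t^2 - 10*t + 24
(2) = j + 2*w
(3) = p + 1
(4) = gcd(v*(v - 3/2), v*(v - 3/2)) = v^2 - 3*v/2
(5) = gcd((s - 1/4)*(s + 1), (s - 7/2)*(s + 1)^2) = s + 1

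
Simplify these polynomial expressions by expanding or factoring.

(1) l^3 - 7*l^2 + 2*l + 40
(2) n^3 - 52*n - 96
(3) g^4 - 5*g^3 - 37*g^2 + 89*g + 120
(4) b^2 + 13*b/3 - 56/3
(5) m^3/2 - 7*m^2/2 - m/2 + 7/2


(1) = (l - 5)*(l - 4)*(l + 2)
(2) = (n - 8)*(n + 2)*(n + 6)
(3) = (g - 8)*(g - 3)*(g + 1)*(g + 5)
(4) = (b - 8/3)*(b + 7)
(5) = (m/2 + 1/2)*(m - 7)*(m - 1)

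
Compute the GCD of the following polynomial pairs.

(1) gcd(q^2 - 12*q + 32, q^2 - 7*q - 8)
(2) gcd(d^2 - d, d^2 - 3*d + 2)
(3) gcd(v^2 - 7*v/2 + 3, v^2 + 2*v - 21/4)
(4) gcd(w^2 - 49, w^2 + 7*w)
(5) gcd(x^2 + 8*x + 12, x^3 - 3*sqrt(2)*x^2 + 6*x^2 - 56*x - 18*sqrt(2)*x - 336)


(1) = q - 8
(2) = gcd(d*(d - 1), (d - 2)*(d - 1)) = d - 1
(3) = gcd((v - 2)*(v - 3/2), (v - 3/2)*(v + 7/2)) = v - 3/2
(4) = gcd((w - 7)*(w + 7), w*(w + 7)) = w + 7
(5) = gcd((x + 2)*(x + 6), (x + 6)*(x - 7*sqrt(2))*(x + 4*sqrt(2))) = x + 6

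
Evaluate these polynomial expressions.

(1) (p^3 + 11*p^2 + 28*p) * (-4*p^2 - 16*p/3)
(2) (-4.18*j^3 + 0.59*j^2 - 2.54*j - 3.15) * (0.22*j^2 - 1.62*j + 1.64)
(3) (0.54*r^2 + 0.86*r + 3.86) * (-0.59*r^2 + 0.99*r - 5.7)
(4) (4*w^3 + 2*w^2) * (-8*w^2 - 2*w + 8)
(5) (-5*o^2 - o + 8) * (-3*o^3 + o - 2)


(1) = -4*p^5 - 148*p^4/3 - 512*p^3/3 - 448*p^2/3
(2) = -0.9196*j^5 + 6.9014*j^4 - 8.3698*j^3 + 4.3894*j^2 + 0.9374*j - 5.166
(3) = -0.3186*r^4 + 0.0272*r^3 - 4.504*r^2 - 1.0806*r - 22.002
(4) = -32*w^5 - 24*w^4 + 28*w^3 + 16*w^2
(5) = 15*o^5 + 3*o^4 - 29*o^3 + 9*o^2 + 10*o - 16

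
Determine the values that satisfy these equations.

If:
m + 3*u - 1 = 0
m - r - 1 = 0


Then:
m = 1 - 3*u
r = -3*u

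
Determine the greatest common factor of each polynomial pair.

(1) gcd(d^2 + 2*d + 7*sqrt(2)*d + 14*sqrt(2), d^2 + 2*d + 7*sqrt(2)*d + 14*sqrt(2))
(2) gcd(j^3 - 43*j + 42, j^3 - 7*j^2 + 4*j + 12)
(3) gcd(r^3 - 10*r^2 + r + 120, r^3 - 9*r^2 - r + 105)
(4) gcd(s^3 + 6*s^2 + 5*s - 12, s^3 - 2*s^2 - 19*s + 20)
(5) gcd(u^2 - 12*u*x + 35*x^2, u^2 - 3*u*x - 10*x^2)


(1) = d^2 + d*(2 + 7*sqrt(2)) + 14*sqrt(2)
(2) = j - 6
(3) = r^2 - 2*r - 15
(4) = s^2 + 3*s - 4
(5) = -u + 5*x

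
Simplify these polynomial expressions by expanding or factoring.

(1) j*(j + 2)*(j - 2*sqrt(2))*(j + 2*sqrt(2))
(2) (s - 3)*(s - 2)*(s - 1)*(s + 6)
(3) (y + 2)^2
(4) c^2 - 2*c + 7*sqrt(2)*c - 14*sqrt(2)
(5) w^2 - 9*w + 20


(1) = j^4 + 2*j^3 - 8*j^2 - 16*j
(2) = s^4 - 25*s^2 + 60*s - 36
(3) = y^2 + 4*y + 4
(4) = (c - 2)*(c + 7*sqrt(2))
(5) = (w - 5)*(w - 4)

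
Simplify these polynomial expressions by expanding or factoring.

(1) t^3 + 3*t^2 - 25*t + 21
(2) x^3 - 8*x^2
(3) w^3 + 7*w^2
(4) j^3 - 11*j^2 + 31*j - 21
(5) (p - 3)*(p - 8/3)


(1) = (t - 3)*(t - 1)*(t + 7)
(2) = x^2*(x - 8)
(3) = w^2*(w + 7)
(4) = (j - 7)*(j - 3)*(j - 1)
(5) = p^2 - 17*p/3 + 8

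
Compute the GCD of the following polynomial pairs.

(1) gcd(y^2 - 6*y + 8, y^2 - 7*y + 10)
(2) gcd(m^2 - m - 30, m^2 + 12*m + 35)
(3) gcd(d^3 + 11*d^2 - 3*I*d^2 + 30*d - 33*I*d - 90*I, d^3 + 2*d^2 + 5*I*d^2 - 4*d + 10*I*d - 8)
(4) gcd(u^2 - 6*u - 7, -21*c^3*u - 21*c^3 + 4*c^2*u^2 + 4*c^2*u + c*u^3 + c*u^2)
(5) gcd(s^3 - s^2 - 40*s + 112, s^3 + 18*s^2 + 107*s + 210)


(1) = y - 2
(2) = gcd((m - 6)*(m + 5), (m + 5)*(m + 7)) = m + 5
(3) = gcd((d + 5)*(d + 6)*(d - 3*I), (d + 2)*(d + I)*(d + 4*I)) = 1
(4) = gcd((u - 7)*(u + 1), (-3*c + u)*(7*c + u)*(c*u + c)) = u + 1
(5) = gcd((s - 4)^2*(s + 7), (s + 5)*(s + 6)*(s + 7)) = s + 7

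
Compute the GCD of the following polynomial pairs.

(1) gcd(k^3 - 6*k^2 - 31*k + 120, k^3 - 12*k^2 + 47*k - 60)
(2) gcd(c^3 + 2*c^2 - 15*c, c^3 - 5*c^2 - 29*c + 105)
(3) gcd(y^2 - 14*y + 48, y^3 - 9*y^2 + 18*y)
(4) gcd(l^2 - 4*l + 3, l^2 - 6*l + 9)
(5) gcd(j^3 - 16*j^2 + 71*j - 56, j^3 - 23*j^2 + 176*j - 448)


(1) = k - 3
(2) = gcd(c*(c - 3)*(c + 5), (c - 7)*(c - 3)*(c + 5)) = c^2 + 2*c - 15
(3) = gcd((y - 8)*(y - 6), y*(y - 6)*(y - 3)) = y - 6
(4) = l - 3
(5) = gcd((j - 8)*(j - 7)*(j - 1), (j - 8)^2*(j - 7)) = j^2 - 15*j + 56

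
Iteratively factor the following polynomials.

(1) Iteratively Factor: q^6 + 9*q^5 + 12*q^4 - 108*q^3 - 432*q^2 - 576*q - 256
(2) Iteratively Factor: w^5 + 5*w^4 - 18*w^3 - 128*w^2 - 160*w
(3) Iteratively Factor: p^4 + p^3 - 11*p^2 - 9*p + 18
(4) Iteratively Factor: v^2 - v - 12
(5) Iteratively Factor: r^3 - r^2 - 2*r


(1) = (q + 4)*(q^5 + 5*q^4 - 8*q^3 - 76*q^2 - 128*q - 64) = (q + 4)^2*(q^4 + q^3 - 12*q^2 - 28*q - 16) = (q + 2)*(q + 4)^2*(q^3 - q^2 - 10*q - 8) = (q + 2)^2*(q + 4)^2*(q^2 - 3*q - 4) = (q + 1)*(q + 2)^2*(q + 4)^2*(q - 4)
(2) = (w + 4)*(w^4 + w^3 - 22*w^2 - 40*w) = (w + 4)^2*(w^3 - 3*w^2 - 10*w) = (w + 2)*(w + 4)^2*(w^2 - 5*w) = w*(w + 2)*(w + 4)^2*(w - 5)
(3) = (p + 2)*(p^3 - p^2 - 9*p + 9) = (p + 2)*(p + 3)*(p^2 - 4*p + 3) = (p - 3)*(p + 2)*(p + 3)*(p - 1)
(4) = (v + 3)*(v - 4)
(5) = (r - 2)*(r^2 + r) = (r - 2)*(r + 1)*(r)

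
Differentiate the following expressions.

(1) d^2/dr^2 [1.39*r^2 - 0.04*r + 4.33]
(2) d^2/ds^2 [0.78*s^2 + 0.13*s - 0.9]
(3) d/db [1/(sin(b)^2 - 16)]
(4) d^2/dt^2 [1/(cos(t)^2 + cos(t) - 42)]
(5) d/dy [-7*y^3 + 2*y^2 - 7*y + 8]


(1) = 2.78000000000000
(2) = 1.56000000000000
(3) = -2*sin(b)*cos(b)/(sin(b)^2 - 16)^2
(4) = (-4*sin(t)^4 + 171*sin(t)^2 - 153*cos(t)/4 - 3*cos(3*t)/4 - 81)/((cos(t) - 6)^3*(cos(t) + 7)^3)
(5) = -21*y^2 + 4*y - 7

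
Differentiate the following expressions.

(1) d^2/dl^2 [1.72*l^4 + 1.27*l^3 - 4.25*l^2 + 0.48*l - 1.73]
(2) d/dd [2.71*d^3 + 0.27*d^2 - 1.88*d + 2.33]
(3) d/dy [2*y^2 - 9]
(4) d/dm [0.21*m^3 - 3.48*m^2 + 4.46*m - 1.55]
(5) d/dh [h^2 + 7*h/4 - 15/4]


(1) = 20.64*l^2 + 7.62*l - 8.5
(2) = 8.13*d^2 + 0.54*d - 1.88
(3) = 4*y
(4) = 0.63*m^2 - 6.96*m + 4.46
(5) = 2*h + 7/4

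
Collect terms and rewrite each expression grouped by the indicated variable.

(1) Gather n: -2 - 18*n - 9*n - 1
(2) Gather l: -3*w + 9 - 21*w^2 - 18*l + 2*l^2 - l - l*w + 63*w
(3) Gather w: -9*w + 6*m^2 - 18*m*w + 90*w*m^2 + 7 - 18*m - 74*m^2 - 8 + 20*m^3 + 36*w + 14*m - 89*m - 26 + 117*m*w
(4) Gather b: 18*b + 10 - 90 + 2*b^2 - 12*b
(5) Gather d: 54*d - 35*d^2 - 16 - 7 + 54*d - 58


(1) = -27*n - 3
(2) = 2*l^2 + l*(-w - 19) - 21*w^2 + 60*w + 9
(3) = 20*m^3 - 68*m^2 - 93*m + w*(90*m^2 + 99*m + 27) - 27
(4) = 2*b^2 + 6*b - 80
(5) = -35*d^2 + 108*d - 81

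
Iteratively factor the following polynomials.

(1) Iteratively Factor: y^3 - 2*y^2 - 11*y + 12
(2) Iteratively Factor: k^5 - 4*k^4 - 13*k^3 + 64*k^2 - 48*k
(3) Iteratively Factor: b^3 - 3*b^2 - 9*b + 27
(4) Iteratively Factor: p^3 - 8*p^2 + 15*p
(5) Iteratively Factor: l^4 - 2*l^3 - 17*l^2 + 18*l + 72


(1) = (y - 4)*(y^2 + 2*y - 3) = (y - 4)*(y + 3)*(y - 1)
(2) = (k)*(k^4 - 4*k^3 - 13*k^2 + 64*k - 48) = k*(k - 1)*(k^3 - 3*k^2 - 16*k + 48) = k*(k - 3)*(k - 1)*(k^2 - 16) = k*(k - 4)*(k - 3)*(k - 1)*(k + 4)
(3) = (b + 3)*(b^2 - 6*b + 9) = (b - 3)*(b + 3)*(b - 3)
(4) = (p)*(p^2 - 8*p + 15) = p*(p - 3)*(p - 5)
(5) = (l - 3)*(l^3 + l^2 - 14*l - 24) = (l - 3)*(l + 2)*(l^2 - l - 12) = (l - 3)*(l + 2)*(l + 3)*(l - 4)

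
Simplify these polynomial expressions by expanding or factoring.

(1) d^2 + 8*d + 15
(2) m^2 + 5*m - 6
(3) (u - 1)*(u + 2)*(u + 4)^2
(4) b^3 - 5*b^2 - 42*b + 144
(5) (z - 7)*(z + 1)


(1) = (d + 3)*(d + 5)
(2) = (m - 1)*(m + 6)
(3) = u^4 + 9*u^3 + 22*u^2 - 32
(4) = (b - 8)*(b - 3)*(b + 6)
(5) = z^2 - 6*z - 7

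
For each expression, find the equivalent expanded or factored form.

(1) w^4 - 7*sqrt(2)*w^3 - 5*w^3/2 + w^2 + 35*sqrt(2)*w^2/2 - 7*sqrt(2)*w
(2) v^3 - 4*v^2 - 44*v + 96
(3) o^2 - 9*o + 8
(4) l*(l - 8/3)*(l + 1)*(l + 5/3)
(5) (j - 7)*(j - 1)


(1) = w*(w - 2)*(w - 1/2)*(w - 7*sqrt(2))
(2) = (v - 8)*(v - 2)*(v + 6)
(3) = (o - 8)*(o - 1)
(4) = l^4 - 49*l^2/9 - 40*l/9
(5) = j^2 - 8*j + 7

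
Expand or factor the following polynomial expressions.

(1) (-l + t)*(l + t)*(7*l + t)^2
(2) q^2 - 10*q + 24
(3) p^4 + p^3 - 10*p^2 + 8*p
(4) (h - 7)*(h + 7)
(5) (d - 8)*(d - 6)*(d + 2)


(1) = -49*l^4 - 14*l^3*t + 48*l^2*t^2 + 14*l*t^3 + t^4
(2) = (q - 6)*(q - 4)
(3) = p*(p - 2)*(p - 1)*(p + 4)
(4) = h^2 - 49
(5) = d^3 - 12*d^2 + 20*d + 96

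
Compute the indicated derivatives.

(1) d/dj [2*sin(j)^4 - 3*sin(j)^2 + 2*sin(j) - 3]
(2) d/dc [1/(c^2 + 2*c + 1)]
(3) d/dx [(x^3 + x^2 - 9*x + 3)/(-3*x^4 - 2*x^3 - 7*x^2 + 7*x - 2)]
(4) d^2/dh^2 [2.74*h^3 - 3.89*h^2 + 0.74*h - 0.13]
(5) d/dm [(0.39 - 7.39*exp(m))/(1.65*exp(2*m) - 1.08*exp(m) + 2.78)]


(1) = 2*(1 - sin(3*j))*cos(j)
(2) = 2*(-c - 1)/(c^2 + 2*c + 1)^2
(3) = (3*x^6 + 6*x^5 - 86*x^4 + 14*x^3 - 44*x^2 + 38*x - 3)/(9*x^8 + 12*x^7 + 46*x^6 - 14*x^5 + 33*x^4 - 90*x^3 + 77*x^2 - 28*x + 4)
(4) = 16.44*h - 7.78
(5) = (12.1935*exp(2*m) - 1.287*exp(m) - 20.123)*exp(m)/(2.7225*exp(4*m) - 3.564*exp(3*m) + 10.3404*exp(2*m) - 6.0048*exp(m) + 7.7284)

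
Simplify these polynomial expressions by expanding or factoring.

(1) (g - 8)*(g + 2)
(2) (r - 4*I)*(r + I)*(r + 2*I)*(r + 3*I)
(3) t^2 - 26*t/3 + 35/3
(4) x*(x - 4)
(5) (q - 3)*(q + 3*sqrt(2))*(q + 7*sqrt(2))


(1) = g^2 - 6*g - 16
(2) = r^4 + 2*I*r^3 + 13*r^2 + 38*I*r - 24
(3) = (t - 7)*(t - 5/3)
(4) = x^2 - 4*x
(5) = q^3 - 3*q^2 + 10*sqrt(2)*q^2 - 30*sqrt(2)*q + 42*q - 126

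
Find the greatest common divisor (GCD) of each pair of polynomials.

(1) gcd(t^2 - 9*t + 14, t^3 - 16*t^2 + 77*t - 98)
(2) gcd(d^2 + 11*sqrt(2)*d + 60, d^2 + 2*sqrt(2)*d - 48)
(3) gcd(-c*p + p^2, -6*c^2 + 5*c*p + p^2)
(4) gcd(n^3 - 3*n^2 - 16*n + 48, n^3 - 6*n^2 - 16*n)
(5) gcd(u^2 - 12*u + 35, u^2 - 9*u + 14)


(1) = t^2 - 9*t + 14
(2) = d + 6*sqrt(2)
(3) = gcd(p*(-c + p), (-c + p)*(6*c + p)) = -c + p
(4) = gcd((n - 4)*(n - 3)*(n + 4), n*(n - 8)*(n + 2)) = 1
(5) = u - 7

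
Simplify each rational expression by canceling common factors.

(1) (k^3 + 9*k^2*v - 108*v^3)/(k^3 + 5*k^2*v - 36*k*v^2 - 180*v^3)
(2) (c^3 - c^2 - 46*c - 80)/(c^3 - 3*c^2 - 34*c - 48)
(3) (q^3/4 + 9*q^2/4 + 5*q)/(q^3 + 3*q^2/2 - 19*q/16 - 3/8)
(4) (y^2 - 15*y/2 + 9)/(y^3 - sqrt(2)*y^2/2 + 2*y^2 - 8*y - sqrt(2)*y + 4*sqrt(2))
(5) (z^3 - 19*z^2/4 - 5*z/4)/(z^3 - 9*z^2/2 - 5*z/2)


(1) = (-k^2 - 3*k*v + 18*v^2)/(-k^2 + k*v + 30*v^2)
(2) = (c + 5)/(c + 3)
(3) = (4*q^3 + 36*q^2 + 80*q)/(16*q^3 + 24*q^2 - 19*q - 6)
(4) = (4*y^2 - 30*y + 36)/(4*y^3 + y^2*(8 - 2*sqrt(2)) + y*(-32 - 4*sqrt(2)) + 16*sqrt(2))
(5) = (4*z + 1)/(4*z + 2)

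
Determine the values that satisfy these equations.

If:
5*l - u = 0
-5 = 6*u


Then:
l = -1/6
u = -5/6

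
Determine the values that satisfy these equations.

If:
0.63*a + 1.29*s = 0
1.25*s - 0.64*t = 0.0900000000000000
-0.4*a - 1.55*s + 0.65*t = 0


Then:
a = -0.35
s = 0.17
t = 0.19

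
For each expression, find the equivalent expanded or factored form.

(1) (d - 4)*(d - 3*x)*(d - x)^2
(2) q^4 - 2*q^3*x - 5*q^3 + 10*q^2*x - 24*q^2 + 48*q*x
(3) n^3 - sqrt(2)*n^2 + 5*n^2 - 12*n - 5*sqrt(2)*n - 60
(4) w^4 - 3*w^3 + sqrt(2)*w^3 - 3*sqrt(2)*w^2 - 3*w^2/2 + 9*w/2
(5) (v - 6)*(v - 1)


(1) = d^4 - 5*d^3*x - 4*d^3 + 7*d^2*x^2 + 20*d^2*x - 3*d*x^3 - 28*d*x^2 + 12*x^3
(2) = q*(q - 8)*(q + 3)*(q - 2*x)
(3) = (n + 5)*(n - 3*sqrt(2))*(n + 2*sqrt(2))
(4) = w*(w - 3)*(w - sqrt(2)/2)*(w + 3*sqrt(2)/2)
(5) = v^2 - 7*v + 6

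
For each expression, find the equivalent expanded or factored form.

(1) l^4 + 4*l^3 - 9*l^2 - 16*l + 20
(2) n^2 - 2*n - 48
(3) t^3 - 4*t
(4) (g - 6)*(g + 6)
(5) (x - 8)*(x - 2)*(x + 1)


(1) = (l - 2)*(l - 1)*(l + 2)*(l + 5)
(2) = (n - 8)*(n + 6)
(3) = t*(t - 2)*(t + 2)
(4) = g^2 - 36
(5) = x^3 - 9*x^2 + 6*x + 16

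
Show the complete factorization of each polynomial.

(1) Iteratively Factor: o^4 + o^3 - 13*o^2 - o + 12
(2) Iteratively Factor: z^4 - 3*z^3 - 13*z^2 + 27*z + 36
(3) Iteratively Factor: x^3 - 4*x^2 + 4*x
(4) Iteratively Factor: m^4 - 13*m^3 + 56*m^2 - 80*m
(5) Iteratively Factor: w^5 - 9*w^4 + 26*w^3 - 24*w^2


(1) = (o - 1)*(o^3 + 2*o^2 - 11*o - 12) = (o - 1)*(o + 4)*(o^2 - 2*o - 3) = (o - 1)*(o + 1)*(o + 4)*(o - 3)
(2) = (z + 3)*(z^3 - 6*z^2 + 5*z + 12) = (z + 1)*(z + 3)*(z^2 - 7*z + 12) = (z - 4)*(z + 1)*(z + 3)*(z - 3)
(3) = (x - 2)*(x^2 - 2*x) = (x - 2)^2*(x)
(4) = (m)*(m^3 - 13*m^2 + 56*m - 80) = m*(m - 4)*(m^2 - 9*m + 20) = m*(m - 5)*(m - 4)*(m - 4)
(5) = (w)*(w^4 - 9*w^3 + 26*w^2 - 24*w) = w*(w - 3)*(w^3 - 6*w^2 + 8*w) = w^2*(w - 3)*(w^2 - 6*w + 8) = w^2*(w - 3)*(w - 2)*(w - 4)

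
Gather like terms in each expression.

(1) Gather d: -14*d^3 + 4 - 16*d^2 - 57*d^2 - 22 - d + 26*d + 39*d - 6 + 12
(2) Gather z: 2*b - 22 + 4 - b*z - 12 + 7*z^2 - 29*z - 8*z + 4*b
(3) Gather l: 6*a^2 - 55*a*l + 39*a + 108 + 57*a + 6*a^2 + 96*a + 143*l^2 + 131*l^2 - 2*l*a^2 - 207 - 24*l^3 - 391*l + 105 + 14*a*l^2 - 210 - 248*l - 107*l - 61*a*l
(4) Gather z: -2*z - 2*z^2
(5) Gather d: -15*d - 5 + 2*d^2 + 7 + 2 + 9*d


(1) = -14*d^3 - 73*d^2 + 64*d - 12
(2) = 6*b + 7*z^2 + z*(-b - 37) - 30
(3) = 12*a^2 + 192*a - 24*l^3 + l^2*(14*a + 274) + l*(-2*a^2 - 116*a - 746) - 204
(4) = -2*z^2 - 2*z
(5) = 2*d^2 - 6*d + 4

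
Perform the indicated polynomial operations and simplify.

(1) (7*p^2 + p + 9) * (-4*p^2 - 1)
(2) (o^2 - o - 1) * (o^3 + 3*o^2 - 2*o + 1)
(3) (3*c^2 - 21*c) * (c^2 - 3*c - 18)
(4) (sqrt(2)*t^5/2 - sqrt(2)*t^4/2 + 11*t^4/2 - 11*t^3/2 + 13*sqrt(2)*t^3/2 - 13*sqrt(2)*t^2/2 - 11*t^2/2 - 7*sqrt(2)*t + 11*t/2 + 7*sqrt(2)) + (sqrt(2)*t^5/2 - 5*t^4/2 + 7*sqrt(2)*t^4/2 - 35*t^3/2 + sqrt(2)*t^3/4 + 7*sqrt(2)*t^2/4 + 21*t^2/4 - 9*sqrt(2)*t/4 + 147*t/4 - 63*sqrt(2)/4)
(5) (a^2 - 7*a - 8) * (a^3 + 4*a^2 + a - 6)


(1) = -28*p^4 - 4*p^3 - 43*p^2 - p - 9
(2) = o^5 + 2*o^4 - 6*o^3 + o - 1
(3) = 3*c^4 - 30*c^3 + 9*c^2 + 378*c
(4) = sqrt(2)*t^5 + 3*t^4 + 3*sqrt(2)*t^4 - 23*t^3 + 27*sqrt(2)*t^3/4 - 19*sqrt(2)*t^2/4 - t^2/4 - 37*sqrt(2)*t/4 + 169*t/4 - 35*sqrt(2)/4
(5) = a^5 - 3*a^4 - 35*a^3 - 45*a^2 + 34*a + 48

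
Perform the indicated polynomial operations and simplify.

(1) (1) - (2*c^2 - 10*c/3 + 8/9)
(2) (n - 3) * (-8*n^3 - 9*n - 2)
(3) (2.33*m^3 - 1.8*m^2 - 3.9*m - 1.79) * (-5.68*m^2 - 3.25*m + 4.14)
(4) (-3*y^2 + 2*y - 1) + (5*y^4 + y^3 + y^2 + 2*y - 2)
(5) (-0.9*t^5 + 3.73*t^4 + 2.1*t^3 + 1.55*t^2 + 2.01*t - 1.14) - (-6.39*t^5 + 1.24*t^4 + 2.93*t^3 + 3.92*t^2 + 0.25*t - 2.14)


(1) = -2*c^2 + 10*c/3 + 1/9
(2) = -8*n^4 + 24*n^3 - 9*n^2 + 25*n + 6
(3) = -13.2344*m^5 + 2.6515*m^4 + 37.6482*m^3 + 15.3902*m^2 - 10.3285*m - 7.4106
(4) = 5*y^4 + y^3 - 2*y^2 + 4*y - 3
(5) = 5.49*t^5 + 2.49*t^4 - 0.83*t^3 - 2.37*t^2 + 1.76*t + 1.0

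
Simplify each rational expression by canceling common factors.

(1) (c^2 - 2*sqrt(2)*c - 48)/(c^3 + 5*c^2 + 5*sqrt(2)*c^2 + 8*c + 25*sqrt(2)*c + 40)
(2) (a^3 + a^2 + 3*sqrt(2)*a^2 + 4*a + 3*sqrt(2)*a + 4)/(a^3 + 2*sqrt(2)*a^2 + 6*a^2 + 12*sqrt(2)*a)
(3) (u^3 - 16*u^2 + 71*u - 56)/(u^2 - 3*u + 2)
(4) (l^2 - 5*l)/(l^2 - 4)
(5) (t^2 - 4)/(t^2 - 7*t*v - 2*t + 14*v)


(1) = (c - 6*sqrt(2))/(c^2 + c*(sqrt(2) + 5) + 5*sqrt(2))
(2) = (a^2 + a*(1 + sqrt(2)) + sqrt(2))/(a^2 + 6*a)
(3) = (u^2 - 15*u + 56)/(u - 2)
(4) = (l^2 - 5*l)/(l^2 - 4)
(5) = (t + 2)/(t - 7*v)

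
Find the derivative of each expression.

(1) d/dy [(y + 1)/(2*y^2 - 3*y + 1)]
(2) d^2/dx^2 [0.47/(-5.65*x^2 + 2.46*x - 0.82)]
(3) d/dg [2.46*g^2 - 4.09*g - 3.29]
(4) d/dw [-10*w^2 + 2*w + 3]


(1) = (2*y^2 - 3*y - (y + 1)*(4*y - 3) + 1)/(2*y^2 - 3*y + 1)^2
(2) = (30.00715*x^2 - 13.06506*x - 0.47*(11.3*x - 2.46)*(22.6*x - 4.92) + 4.35502)/(5.65*x^2 - 2.46*x + 0.82)^3
(3) = 4.92*g - 4.09
(4) = 2 - 20*w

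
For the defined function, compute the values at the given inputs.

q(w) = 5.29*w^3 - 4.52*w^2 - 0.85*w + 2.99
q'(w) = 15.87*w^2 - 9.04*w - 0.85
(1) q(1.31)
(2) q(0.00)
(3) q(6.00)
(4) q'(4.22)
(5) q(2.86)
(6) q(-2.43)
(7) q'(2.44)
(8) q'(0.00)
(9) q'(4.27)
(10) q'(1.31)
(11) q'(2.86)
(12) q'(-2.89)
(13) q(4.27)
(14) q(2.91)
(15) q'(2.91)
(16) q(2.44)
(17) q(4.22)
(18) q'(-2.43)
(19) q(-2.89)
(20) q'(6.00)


(1) = 6.01
(2) = 2.99
(3) = 977.81
(4) = 243.62
(5) = 87.34
(6) = -97.54
(7) = 71.58
(8) = -0.85
(9) = 249.91
(10) = 14.54
(11) = 103.11
(12) = 157.82
(13) = 328.80
(14) = 92.60
(15) = 107.23
(16) = 50.85
(17) = 316.46
(18) = 114.83
(19) = -159.99
(20) = 516.23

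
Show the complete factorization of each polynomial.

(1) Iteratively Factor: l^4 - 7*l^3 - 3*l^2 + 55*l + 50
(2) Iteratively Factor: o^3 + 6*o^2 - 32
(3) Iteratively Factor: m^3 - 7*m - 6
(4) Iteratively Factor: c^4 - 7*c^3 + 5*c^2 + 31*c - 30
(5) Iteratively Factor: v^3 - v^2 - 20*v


(1) = (l + 1)*(l^3 - 8*l^2 + 5*l + 50) = (l + 1)*(l + 2)*(l^2 - 10*l + 25) = (l - 5)*(l + 1)*(l + 2)*(l - 5)
(2) = (o - 2)*(o^2 + 8*o + 16) = (o - 2)*(o + 4)*(o + 4)
(3) = (m + 1)*(m^2 - m - 6) = (m + 1)*(m + 2)*(m - 3)
(4) = (c - 1)*(c^3 - 6*c^2 - c + 30) = (c - 3)*(c - 1)*(c^2 - 3*c - 10) = (c - 5)*(c - 3)*(c - 1)*(c + 2)
(5) = (v + 4)*(v^2 - 5*v) = (v - 5)*(v + 4)*(v)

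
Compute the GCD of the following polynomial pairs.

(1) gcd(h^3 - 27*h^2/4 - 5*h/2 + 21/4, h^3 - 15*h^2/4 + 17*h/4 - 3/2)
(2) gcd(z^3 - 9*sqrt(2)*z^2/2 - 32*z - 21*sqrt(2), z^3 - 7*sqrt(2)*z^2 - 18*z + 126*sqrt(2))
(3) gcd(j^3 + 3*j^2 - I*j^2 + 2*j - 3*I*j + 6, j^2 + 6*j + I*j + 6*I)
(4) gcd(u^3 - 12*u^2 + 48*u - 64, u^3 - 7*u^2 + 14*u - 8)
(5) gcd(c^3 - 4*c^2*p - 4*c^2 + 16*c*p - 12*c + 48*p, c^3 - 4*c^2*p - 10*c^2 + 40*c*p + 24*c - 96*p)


(1) = gcd((h - 7)*(h - 3/4)*(h + 1), (h - 2)*(h - 1)*(h - 3/4)) = h - 3/4
(2) = gcd((z - 7*sqrt(2))*(z + sqrt(2))*(z + 3*sqrt(2)/2), (z - 7*sqrt(2))*(z - 3*sqrt(2))*(z + 3*sqrt(2))) = z - 7*sqrt(2)
(3) = j + I
(4) = gcd((u - 4)^3, (u - 4)*(u - 2)*(u - 1)) = u - 4
(5) = gcd((c - 6)*(c + 2)*(c - 4*p), (c - 6)*(c - 4)*(c - 4*p)) = -c^2 + 4*c*p + 6*c - 24*p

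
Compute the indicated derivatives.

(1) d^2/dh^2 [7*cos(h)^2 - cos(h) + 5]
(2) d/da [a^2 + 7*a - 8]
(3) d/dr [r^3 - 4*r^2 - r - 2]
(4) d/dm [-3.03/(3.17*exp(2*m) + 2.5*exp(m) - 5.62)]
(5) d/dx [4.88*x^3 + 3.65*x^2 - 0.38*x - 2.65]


(1) = cos(h) - 14*cos(2*h)
(2) = 2*a + 7
(3) = 3*r^2 - 8*r - 1
(4) = (19.2102*exp(m) + 7.575)*exp(m)/(3.17*exp(2*m) + 2.5*exp(m) - 5.62)^2
(5) = 14.64*x^2 + 7.3*x - 0.38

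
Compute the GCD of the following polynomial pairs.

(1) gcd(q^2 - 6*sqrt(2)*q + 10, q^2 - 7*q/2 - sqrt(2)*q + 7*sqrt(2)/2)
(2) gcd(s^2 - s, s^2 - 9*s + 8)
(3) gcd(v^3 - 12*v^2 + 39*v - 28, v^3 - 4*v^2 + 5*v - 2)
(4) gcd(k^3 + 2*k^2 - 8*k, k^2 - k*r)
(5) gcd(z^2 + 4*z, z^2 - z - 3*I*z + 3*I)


(1) = gcd((q - 5*sqrt(2))*(q - sqrt(2)), (q - 7/2)*(q - sqrt(2))) = q - sqrt(2)
(2) = s - 1
(3) = v - 1
(4) = k
(5) = gcd(z*(z + 4), (z - 1)*(z - 3*I)) = 1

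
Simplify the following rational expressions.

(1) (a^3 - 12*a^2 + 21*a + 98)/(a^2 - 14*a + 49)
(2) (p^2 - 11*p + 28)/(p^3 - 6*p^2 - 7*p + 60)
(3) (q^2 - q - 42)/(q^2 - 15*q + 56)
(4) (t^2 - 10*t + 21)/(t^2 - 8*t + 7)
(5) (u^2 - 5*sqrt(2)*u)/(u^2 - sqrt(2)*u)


(1) = a + 2
(2) = (p - 7)/(p^2 - 2*p - 15)
(3) = (q + 6)/(q - 8)
(4) = (t - 3)/(t - 1)
(5) = (u - 5*sqrt(2))/(u - sqrt(2))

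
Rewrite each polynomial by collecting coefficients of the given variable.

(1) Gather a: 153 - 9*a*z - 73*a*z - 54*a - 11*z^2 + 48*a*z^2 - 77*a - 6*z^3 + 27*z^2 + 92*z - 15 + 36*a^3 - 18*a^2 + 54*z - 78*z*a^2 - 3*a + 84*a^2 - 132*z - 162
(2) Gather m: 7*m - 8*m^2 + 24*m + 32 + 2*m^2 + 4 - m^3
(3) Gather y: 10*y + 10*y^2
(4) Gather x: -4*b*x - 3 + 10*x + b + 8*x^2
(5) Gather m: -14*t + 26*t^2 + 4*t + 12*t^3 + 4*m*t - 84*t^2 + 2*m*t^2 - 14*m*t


(1) = 36*a^3 + a^2*(66 - 78*z) + a*(48*z^2 - 82*z - 134) - 6*z^3 + 16*z^2 + 14*z - 24
(2) = -m^3 - 6*m^2 + 31*m + 36
(3) = 10*y^2 + 10*y
(4) = b + 8*x^2 + x*(10 - 4*b) - 3
(5) = m*(2*t^2 - 10*t) + 12*t^3 - 58*t^2 - 10*t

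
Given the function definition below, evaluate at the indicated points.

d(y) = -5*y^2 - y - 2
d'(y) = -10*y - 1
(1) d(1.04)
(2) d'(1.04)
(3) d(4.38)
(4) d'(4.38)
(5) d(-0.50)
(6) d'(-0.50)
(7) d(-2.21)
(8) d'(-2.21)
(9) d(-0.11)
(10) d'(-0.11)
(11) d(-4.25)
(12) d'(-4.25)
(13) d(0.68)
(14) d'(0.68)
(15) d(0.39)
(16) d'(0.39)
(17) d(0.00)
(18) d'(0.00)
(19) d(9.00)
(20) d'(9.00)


(1) = -8.45
(2) = -11.40
(3) = -102.30
(4) = -44.80
(5) = -2.75
(6) = 4.00
(7) = -24.21
(8) = 21.10
(9) = -1.95
(10) = 0.10
(11) = -88.06
(12) = 41.50
(13) = -4.99
(14) = -7.80
(15) = -3.15
(16) = -4.90
(17) = -2.00
(18) = -1.00
(19) = -416.00
(20) = -91.00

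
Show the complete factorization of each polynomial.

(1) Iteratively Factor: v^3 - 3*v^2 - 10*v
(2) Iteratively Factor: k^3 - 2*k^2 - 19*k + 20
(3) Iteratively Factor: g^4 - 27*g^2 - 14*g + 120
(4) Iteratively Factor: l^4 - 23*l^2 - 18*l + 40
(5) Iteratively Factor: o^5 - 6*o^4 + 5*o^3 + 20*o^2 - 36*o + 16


(1) = (v + 2)*(v^2 - 5*v) = v*(v + 2)*(v - 5)
(2) = (k + 4)*(k^2 - 6*k + 5) = (k - 5)*(k + 4)*(k - 1)
(3) = (g - 2)*(g^3 + 2*g^2 - 23*g - 60) = (g - 5)*(g - 2)*(g^2 + 7*g + 12) = (g - 5)*(g - 2)*(g + 3)*(g + 4)
(4) = (l - 1)*(l^3 + l^2 - 22*l - 40) = (l - 1)*(l + 4)*(l^2 - 3*l - 10) = (l - 5)*(l - 1)*(l + 4)*(l + 2)
(5) = (o - 2)*(o^4 - 4*o^3 - 3*o^2 + 14*o - 8) = (o - 2)*(o - 1)*(o^3 - 3*o^2 - 6*o + 8) = (o - 2)*(o - 1)^2*(o^2 - 2*o - 8) = (o - 4)*(o - 2)*(o - 1)^2*(o + 2)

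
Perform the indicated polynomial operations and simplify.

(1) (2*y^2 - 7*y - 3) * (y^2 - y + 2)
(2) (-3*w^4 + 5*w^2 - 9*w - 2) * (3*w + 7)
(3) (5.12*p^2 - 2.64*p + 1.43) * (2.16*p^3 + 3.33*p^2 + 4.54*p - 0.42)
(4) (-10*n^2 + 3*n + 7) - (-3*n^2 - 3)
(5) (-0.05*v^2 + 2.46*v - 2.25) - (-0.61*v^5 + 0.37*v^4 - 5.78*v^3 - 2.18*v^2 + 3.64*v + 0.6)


(1) = 2*y^4 - 9*y^3 + 8*y^2 - 11*y - 6
(2) = -9*w^5 - 21*w^4 + 15*w^3 + 8*w^2 - 69*w - 14
(3) = 11.0592*p^5 + 11.3472*p^4 + 17.5424*p^3 - 9.3741*p^2 + 7.601*p - 0.6006
(4) = -7*n^2 + 3*n + 10
(5) = 0.61*v^5 - 0.37*v^4 + 5.78*v^3 + 2.13*v^2 - 1.18*v - 2.85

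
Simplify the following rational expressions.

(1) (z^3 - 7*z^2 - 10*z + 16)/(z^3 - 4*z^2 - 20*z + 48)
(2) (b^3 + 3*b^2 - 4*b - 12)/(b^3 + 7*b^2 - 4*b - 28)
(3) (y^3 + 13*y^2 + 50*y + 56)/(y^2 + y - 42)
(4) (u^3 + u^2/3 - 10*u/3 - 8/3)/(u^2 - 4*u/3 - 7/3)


(1) = (z^3 - 7*z^2 - 10*z + 16)/(z^3 - 4*z^2 - 20*z + 48)
(2) = (b + 3)/(b + 7)
(3) = (y^2 + 6*y + 8)/(y - 6)
(4) = (3*u^2 - 2*u - 8)/(3*u - 7)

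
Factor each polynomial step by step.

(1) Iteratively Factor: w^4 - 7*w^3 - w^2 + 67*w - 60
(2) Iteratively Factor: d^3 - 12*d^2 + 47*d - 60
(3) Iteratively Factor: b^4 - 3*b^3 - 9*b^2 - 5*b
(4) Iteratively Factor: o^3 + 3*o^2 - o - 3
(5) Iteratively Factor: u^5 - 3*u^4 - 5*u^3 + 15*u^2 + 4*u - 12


(1) = (w - 5)*(w^3 - 2*w^2 - 11*w + 12) = (w - 5)*(w - 4)*(w^2 + 2*w - 3) = (w - 5)*(w - 4)*(w - 1)*(w + 3)
(2) = (d - 4)*(d^2 - 8*d + 15) = (d - 5)*(d - 4)*(d - 3)
(3) = (b)*(b^3 - 3*b^2 - 9*b - 5) = b*(b - 5)*(b^2 + 2*b + 1) = b*(b - 5)*(b + 1)*(b + 1)
(4) = (o + 1)*(o^2 + 2*o - 3) = (o + 1)*(o + 3)*(o - 1)
(5) = (u - 3)*(u^4 - 5*u^2 + 4) = (u - 3)*(u - 1)*(u^3 + u^2 - 4*u - 4) = (u - 3)*(u - 1)*(u + 2)*(u^2 - u - 2) = (u - 3)*(u - 1)*(u + 1)*(u + 2)*(u - 2)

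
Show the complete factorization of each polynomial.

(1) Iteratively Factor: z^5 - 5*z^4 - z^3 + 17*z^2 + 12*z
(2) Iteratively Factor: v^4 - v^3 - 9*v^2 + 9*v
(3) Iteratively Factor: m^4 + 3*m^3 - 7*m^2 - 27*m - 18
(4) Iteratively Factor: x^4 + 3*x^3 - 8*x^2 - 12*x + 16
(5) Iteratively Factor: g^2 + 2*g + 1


(1) = (z + 1)*(z^4 - 6*z^3 + 5*z^2 + 12*z) = (z - 4)*(z + 1)*(z^3 - 2*z^2 - 3*z) = (z - 4)*(z + 1)^2*(z^2 - 3*z) = z*(z - 4)*(z + 1)^2*(z - 3)
(2) = (v - 3)*(v^3 + 2*v^2 - 3*v) = (v - 3)*(v - 1)*(v^2 + 3*v) = (v - 3)*(v - 1)*(v + 3)*(v)
(3) = (m + 2)*(m^3 + m^2 - 9*m - 9) = (m + 2)*(m + 3)*(m^2 - 2*m - 3) = (m - 3)*(m + 2)*(m + 3)*(m + 1)
(4) = (x - 1)*(x^3 + 4*x^2 - 4*x - 16) = (x - 2)*(x - 1)*(x^2 + 6*x + 8) = (x - 2)*(x - 1)*(x + 2)*(x + 4)
(5) = (g + 1)*(g + 1)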